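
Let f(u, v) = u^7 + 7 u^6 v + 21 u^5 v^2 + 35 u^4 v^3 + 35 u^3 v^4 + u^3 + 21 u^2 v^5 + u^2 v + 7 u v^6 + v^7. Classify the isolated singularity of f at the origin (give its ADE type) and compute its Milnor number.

The Hessian of f at 0 is [[0, 0], [0, 0]] with rank 0, so corank 2. A Groebner basis of the Jacobian ideal J(f) in C{u,v} is {-u*v/7 + v^6, u*v^2, u^2 + u*v}; counting standard monomials gives mu = 8. Corank 2; j^3 = u^2*(u + v) has shape L^2 M (L != M), so D-series; mu = 8 gives D_8.

Type D8, Milnor number mu = 8.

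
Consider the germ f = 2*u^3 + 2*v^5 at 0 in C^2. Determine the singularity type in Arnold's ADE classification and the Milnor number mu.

Type E_{8}, Milnor number mu = 8.

The Hessian of f at 0 has rank 0. Corank 2; j^3 = 2*u^3 is a perfect cube, so E-series; the 5-jet and mu = 8 give E_8.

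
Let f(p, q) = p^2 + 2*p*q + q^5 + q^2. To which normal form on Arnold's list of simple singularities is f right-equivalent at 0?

A4

The Hessian of f at 0 has rank 1. Corank 1: A-series; mu = 4 gives A_4.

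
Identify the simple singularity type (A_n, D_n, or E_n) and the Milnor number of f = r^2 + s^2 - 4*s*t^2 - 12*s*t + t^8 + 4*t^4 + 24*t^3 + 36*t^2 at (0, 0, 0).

Type A_{7}, Milnor number mu = 7.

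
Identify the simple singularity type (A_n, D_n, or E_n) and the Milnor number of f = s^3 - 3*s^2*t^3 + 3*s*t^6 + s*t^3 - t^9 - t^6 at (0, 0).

Type E_7, Milnor number mu = 7.

The Hessian of f at 0 has rank 0. Corank 2; j^3 = s^3 is a perfect cube, so E-series; the 4-jet and mu = 7 give E_7.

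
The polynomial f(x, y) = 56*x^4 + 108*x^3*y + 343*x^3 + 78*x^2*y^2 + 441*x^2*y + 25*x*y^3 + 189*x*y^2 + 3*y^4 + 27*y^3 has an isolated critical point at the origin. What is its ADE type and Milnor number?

The Hessian of f at 0 is [[0, 0], [0, 0]] with rank 0, so corank 2. A Groebner basis of the Jacobian ideal J(f) in C{x,y} is {17294403*x^2/4 + 7411887*x*y/2 + y^4 + 343*y^3/4 + 3176523*y^2/4, x^3 + 5733*x^2/4 + 2457*x*y/2 + 3*y^3/28 + 1053*y^2/4, x^2*y - 8575*x^2/4 - 3675*x*y/2 - 19*y^3/84 - 1575*y^2/4, 2401*x^2 + x*y^2 + 2058*x*y + 10*y^3/21 + 441*y^2}; counting standard monomials gives mu = 7. Corank 2; j^3 = (7*x + 3*y)^3 is a perfect cube, so E-series; the 4-jet and mu = 7 give E_7.

Type E7, Milnor number mu = 7.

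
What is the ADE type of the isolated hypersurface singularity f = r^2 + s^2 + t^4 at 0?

A_3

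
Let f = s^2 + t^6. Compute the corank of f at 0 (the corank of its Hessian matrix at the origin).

1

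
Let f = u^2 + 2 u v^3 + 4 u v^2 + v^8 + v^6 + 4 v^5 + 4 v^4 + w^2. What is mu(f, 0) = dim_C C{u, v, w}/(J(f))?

7

The Hessian of f at 0 is [[2, 0, 0], [0, 0, 0], [0, 0, 2]] with rank 2, so corank 1. A Groebner basis of the Jacobian ideal J(f) in C{u,v,w} is {u^3 + 8*u^2 + 32*u*v^2 - 32*u*v + 64*u + 128*v^2, u^2*v - 4*u^2 - 12*u*v^2 + 8*u*v - 16*u - 32*v^2, u + v^3 + 2*v^2, w}; counting standard monomials gives mu = 7. Corank 1: A-series; mu = 7 gives A_7.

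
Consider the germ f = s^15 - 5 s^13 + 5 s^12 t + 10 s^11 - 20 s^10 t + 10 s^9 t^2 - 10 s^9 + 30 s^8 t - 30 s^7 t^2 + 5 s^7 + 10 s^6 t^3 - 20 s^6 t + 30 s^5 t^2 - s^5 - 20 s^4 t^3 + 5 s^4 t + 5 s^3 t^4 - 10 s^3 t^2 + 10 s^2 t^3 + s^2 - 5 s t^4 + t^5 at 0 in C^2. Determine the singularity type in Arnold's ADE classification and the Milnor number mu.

Type A_4, Milnor number mu = 4.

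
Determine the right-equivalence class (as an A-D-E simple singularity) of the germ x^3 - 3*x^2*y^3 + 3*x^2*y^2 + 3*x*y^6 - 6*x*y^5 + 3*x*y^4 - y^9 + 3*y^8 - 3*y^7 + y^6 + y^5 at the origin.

The Hessian of f at 0 has rank 0. Corank 2; j^3 = x^3 is a perfect cube, so E-series; the 5-jet and mu = 8 give E_8.

E8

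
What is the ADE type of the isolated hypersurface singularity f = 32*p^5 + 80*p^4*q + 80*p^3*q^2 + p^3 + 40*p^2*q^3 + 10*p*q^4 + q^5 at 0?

The Hessian of f at 0 is [[0, 0], [0, 0]] with rank 0, so corank 2. A Groebner basis of the Jacobian ideal J(f) in C{p,q} is {q^5, p*q^3 + q^4/8, p^2}; counting standard monomials gives mu = 8. Corank 2; j^3 = p^3 is a perfect cube, so E-series; the 5-jet and mu = 8 give E_8.

E8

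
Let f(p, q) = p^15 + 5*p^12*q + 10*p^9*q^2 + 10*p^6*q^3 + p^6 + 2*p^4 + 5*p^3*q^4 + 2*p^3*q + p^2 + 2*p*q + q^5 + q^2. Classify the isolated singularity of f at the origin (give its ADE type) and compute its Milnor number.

Type A4, Milnor number mu = 4.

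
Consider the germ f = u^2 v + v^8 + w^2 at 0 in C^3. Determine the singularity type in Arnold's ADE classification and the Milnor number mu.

Type D_{9}, Milnor number mu = 9.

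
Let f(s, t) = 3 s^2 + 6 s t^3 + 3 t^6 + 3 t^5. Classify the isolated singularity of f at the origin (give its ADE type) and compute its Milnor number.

The Hessian of f at 0 has rank 1. Corank 1: A-series; mu = 4 gives A_4.

Type A_{4}, Milnor number mu = 4.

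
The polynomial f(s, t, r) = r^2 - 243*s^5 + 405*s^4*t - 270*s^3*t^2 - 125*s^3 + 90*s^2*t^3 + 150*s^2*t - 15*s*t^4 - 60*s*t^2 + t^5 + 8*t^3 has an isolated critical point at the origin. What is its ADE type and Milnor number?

The Hessian of f at 0 is [[0, 0, 0], [0, 0, 0], [0, 0, 2]] with rank 1, so corank 2. A Groebner basis of the Jacobian ideal J(f) in C{s,t,r} is {t^5, s*t^3 - 23*t^4/60, s^2 - 4*s*t/5 + 4*t^2/25, r}; counting standard monomials gives mu = 8. Corank 2; j^3 = -(5*s - 2*t)^3 is a perfect cube, so E-series; the 5-jet and mu = 8 give E_8.

Type E8, Milnor number mu = 8.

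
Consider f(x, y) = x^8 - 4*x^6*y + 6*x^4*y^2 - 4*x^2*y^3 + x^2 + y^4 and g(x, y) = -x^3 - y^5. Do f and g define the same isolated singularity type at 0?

The Hessian of f at 0 has rank 1. Corank 1: A-series; mu = 3 gives A_3. The Hessian of g at 0 has rank 0. Corank 2; j^3 = -x^3 is a perfect cube, so E-series; the 5-jet and mu = 8 give E_8. f is A_3 but g is E_8, hence not right-equivalent.

No.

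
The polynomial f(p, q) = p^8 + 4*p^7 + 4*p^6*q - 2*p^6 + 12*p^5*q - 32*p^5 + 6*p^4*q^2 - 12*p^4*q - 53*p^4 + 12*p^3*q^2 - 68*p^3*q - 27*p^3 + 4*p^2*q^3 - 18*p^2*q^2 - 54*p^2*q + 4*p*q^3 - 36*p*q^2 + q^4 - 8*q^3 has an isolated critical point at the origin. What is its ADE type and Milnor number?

The Hessian of f at 0 has rank 0. Corank 2; j^3 = -(3*p + 2*q)^3 is a perfect cube, so E-series; the 4-jet and mu = 6 give E_6.

Type E6, Milnor number mu = 6.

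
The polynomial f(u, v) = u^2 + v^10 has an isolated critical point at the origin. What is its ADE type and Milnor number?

Type A_{9}, Milnor number mu = 9.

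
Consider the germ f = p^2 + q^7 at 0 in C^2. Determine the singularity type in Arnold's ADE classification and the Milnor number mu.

The Hessian of f at 0 is [[2, 0], [0, 0]] with rank 1, so corank 1. A Groebner basis of the Jacobian ideal J(f) in C{p,q} is {q^6, p}; counting standard monomials gives mu = 6. Corank 1: A-series; mu = 6 gives A_6.

Type A6, Milnor number mu = 6.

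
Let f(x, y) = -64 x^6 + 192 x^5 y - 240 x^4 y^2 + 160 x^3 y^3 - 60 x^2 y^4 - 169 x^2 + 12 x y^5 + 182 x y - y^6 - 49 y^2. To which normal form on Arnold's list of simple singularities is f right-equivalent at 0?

A_{5}

The Hessian of f at 0 has rank 1. Corank 1: A-series; mu = 5 gives A_5.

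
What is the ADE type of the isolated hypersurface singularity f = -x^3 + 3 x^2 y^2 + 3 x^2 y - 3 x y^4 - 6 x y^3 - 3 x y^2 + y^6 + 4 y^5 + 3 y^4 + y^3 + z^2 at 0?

The Hessian of f at 0 is [[0, 0, 0], [0, 0, 0], [0, 0, 2]] with rank 1, so corank 2. A Groebner basis of the Jacobian ideal J(f) in C{x,y,z} is {y^4, x^3 - 3*x^2*y + 3*x^2/2 - 3*x*y + 2*y^3 + 3*y^2/2, -x^2/2 + x*y^2 + x*y - y^3 - y^2/2, z}; counting standard monomials gives mu = 8. Corank 2; j^3 = -(x - y)^3 is a perfect cube, so E-series; the 5-jet and mu = 8 give E_8.

E_{8}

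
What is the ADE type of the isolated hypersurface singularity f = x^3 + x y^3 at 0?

E_7

The Hessian of f at 0 has rank 0. Corank 2; j^3 = x^3 is a perfect cube, so E-series; the 4-jet and mu = 7 give E_7.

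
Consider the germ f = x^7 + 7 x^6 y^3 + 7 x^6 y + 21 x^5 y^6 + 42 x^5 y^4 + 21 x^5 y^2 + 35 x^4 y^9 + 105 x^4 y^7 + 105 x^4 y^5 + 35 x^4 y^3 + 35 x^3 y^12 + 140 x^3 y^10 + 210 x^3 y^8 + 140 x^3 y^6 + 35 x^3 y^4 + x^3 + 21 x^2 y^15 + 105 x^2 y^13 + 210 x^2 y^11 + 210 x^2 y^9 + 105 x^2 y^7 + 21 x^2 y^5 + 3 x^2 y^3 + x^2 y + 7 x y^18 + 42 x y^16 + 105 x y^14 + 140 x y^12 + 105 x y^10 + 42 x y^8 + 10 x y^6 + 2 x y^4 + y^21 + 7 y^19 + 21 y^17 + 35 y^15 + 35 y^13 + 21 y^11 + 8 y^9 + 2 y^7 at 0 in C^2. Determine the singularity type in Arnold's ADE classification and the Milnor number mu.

The Hessian of f at 0 has rank 0. Corank 2; j^3 = x^2*(x + y) has shape L^2 M (L != M), so D-series; mu = 8 gives D_8.

Type D_{8}, Milnor number mu = 8.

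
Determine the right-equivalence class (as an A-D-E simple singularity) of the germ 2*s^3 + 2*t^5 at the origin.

The Hessian of f at 0 has rank 0. Corank 2; j^3 = 2*s^3 is a perfect cube, so E-series; the 5-jet and mu = 8 give E_8.

E_8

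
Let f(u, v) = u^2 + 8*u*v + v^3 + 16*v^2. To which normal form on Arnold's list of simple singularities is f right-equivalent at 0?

A_{2}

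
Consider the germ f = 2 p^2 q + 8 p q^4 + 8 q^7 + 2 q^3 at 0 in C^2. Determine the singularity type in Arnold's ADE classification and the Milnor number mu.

Type D4, Milnor number mu = 4.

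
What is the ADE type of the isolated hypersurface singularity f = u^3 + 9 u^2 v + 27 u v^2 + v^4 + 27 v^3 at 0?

The Hessian of f at 0 has rank 0. Corank 2; j^3 = (u + 3*v)^3 is a perfect cube, so E-series; the 4-jet and mu = 6 give E_6.

E_{6}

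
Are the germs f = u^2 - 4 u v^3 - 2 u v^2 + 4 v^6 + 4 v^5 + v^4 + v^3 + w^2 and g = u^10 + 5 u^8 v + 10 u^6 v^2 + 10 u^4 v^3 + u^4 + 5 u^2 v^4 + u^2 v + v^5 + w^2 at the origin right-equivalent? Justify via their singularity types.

The Hessian of f at 0 is [[2, 0, 0], [0, 0, 0], [0, 0, 2]] with rank 2, so corank 1. A Groebner basis of the Jacobian ideal J(f) in C{u,v,w} is {v^2, u, w}; counting standard monomials gives mu = 2. Corank 1: A-series; mu = 2 gives A_2. The Hessian of g at 0 is [[0, 0, 0], [0, 0, 0], [0, 0, 2]] with rank 1, so corank 2. A Groebner basis of the Jacobian ideal J(g) in C{u,v,w} is {u^2/5 + v^4, u^3, u*v, w}; counting standard monomials gives mu = 6. Corank 2; j^3 = u^2*v has shape L^2 M (L != M), so D-series; mu = 6 gives D_6. f is A_2 but g is D_6, hence not right-equivalent.

No.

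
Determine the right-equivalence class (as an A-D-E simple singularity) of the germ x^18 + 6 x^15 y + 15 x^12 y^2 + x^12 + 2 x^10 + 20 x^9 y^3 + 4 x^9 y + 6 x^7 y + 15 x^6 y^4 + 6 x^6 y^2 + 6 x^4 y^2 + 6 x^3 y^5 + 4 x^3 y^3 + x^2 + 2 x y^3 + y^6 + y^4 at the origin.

The Hessian of f at 0 has rank 1. Corank 1: A-series; mu = 3 gives A_3.

A_{3}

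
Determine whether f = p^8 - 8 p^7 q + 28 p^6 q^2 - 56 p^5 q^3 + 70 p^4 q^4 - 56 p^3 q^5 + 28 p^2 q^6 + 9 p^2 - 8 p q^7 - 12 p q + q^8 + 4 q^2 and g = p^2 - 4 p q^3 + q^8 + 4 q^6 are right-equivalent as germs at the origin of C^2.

Yes.

The Hessian of f at 0 is [[18, -12], [-12, 8]] with rank 1, so corank 1. A Groebner basis of the Jacobian ideal J(f) in C{p,q} is {q^7, p - 2*q/3}; counting standard monomials gives mu = 7. Corank 1: A-series; mu = 7 gives A_7. The Hessian of g at 0 is [[2, 0], [0, 0]] with rank 1, so corank 1. A Groebner basis of the Jacobian ideal J(g) in C{p,q} is {p^3, p^2*q, -p/2 + q^3}; counting standard monomials gives mu = 7. Corank 1: A-series; mu = 7 gives A_7. Both have type A_7, hence right-equivalent.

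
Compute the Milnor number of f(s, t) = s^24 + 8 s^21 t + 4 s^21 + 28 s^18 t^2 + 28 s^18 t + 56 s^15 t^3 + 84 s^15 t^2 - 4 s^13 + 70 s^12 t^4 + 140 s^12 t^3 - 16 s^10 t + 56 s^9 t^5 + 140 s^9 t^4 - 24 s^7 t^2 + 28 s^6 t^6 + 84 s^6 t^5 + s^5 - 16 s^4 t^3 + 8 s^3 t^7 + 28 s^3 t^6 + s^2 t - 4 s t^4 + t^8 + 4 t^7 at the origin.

The Hessian of f at 0 has rank 0. Corank 2; j^3 = s^2*t has shape L^2 M (L != M), so D-series; mu = 9 gives D_9.

9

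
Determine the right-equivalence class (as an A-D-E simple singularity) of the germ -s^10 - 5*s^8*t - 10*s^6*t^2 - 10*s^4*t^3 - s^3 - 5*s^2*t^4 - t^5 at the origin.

E_8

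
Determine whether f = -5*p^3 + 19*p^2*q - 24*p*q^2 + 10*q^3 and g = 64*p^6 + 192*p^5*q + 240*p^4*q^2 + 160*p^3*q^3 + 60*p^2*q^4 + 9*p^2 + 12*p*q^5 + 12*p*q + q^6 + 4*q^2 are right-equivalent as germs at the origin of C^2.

No.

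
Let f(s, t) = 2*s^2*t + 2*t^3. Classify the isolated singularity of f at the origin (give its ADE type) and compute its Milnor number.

Type D_4, Milnor number mu = 4.

The Hessian of f at 0 has rank 0. Corank 2; j^3 = 2*t*(s^2 + t^2) splits into three distinct lines over C (the quadratic factor has nonzero discriminant), so D_4.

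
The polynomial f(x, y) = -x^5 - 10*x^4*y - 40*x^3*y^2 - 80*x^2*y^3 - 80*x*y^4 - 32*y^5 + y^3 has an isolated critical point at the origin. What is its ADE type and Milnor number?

Type E_8, Milnor number mu = 8.

The Hessian of f at 0 has rank 0. Corank 2; j^3 = y^3 is a perfect cube, so E-series; the 5-jet and mu = 8 give E_8.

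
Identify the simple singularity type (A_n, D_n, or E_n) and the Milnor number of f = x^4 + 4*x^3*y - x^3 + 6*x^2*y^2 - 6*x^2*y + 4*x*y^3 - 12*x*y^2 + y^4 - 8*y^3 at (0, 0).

Type E_6, Milnor number mu = 6.

The Hessian of f at 0 has rank 0. Corank 2; j^3 = -(x + 2*y)^3 is a perfect cube, so E-series; the 4-jet and mu = 6 give E_6.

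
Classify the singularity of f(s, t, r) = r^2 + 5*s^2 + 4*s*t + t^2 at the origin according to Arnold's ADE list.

A1

The Hessian of f at 0 is [[10, 4, 0], [4, 2, 0], [0, 0, 2]] with rank 3, so corank 0. A Groebner basis of the Jacobian ideal J(f) in C{s,t,r} is {s, t, r}; counting standard monomials gives mu = 1. Corank 0: nondegenerate Morse point, so A_1.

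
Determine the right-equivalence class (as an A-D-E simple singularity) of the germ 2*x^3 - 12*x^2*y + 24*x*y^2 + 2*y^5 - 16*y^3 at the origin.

E_{8}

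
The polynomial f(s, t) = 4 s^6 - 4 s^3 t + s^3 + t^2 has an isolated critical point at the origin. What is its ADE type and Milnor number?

The Hessian of f at 0 has rank 1. Corank 1: A-series; mu = 2 gives A_2.

Type A_{2}, Milnor number mu = 2.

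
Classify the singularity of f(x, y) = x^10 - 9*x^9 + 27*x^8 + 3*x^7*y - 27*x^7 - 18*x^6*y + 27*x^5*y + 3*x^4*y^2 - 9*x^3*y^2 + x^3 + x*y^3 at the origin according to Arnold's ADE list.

E7

The Hessian of f at 0 is [[0, 0], [0, 0]] with rank 0, so corank 2. A Groebner basis of the Jacobian ideal J(f) in C{x,y} is {x^3, x*y^2, 3*x^2 + y^3}; counting standard monomials gives mu = 7. Corank 2; j^3 = x^3 is a perfect cube, so E-series; the 4-jet and mu = 7 give E_7.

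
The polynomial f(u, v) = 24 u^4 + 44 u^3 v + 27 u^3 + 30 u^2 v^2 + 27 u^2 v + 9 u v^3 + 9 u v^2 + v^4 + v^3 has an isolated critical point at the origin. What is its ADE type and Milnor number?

Type E_{7}, Milnor number mu = 7.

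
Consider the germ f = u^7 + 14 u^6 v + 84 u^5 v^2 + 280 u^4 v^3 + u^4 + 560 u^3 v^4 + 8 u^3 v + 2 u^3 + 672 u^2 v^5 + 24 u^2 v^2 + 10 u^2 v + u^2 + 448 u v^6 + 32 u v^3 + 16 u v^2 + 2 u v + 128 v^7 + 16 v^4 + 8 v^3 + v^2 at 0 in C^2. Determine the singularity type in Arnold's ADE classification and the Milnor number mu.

The Hessian of f at 0 is [[2, 2], [2, 2]] with rank 1, so corank 1. A Groebner basis of the Jacobian ideal J(f) in C{u,v} is {-14*u*v/3 - 5*u/3 + v^4 - 4*v^3/3 - 19*v^2/3 - 5*v/3, u*v^2 + 4*u*v/3 + u/3 + 5*v^3/3 + 5*v^2/3 + v/3, u^2 + 4*u*v + u + 4*v^2 + v}; counting standard monomials gives mu = 6. Corank 1: A-series; mu = 6 gives A_6.

Type A_6, Milnor number mu = 6.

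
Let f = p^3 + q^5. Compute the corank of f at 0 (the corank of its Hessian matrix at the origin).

Hessian at 0 has rank 0.

2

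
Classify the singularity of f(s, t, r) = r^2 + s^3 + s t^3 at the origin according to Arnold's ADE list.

E7

The Hessian of f at 0 has rank 1. Corank 2; j^3 = s^3 is a perfect cube, so E-series; the 4-jet and mu = 7 give E_7.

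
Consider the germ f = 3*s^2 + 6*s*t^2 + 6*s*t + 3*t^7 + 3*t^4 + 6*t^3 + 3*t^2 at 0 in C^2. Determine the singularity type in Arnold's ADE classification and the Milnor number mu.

Type A_{6}, Milnor number mu = 6.

The Hessian of f at 0 is [[6, 6], [6, 6]] with rank 1, so corank 1. A Groebner basis of the Jacobian ideal J(f) in C{s,t} is {s^3 + 3*s^2*t - 3*s^2 - 4*s*t + s + t, s + t^2 + t}; counting standard monomials gives mu = 6. Corank 1: A-series; mu = 6 gives A_6.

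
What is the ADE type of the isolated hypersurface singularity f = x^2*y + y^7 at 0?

D8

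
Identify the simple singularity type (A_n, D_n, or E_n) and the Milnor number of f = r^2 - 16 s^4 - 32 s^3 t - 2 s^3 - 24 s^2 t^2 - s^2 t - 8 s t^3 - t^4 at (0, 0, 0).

The Hessian of f at 0 has rank 1. Corank 2; j^3 = -s^2*(2*s + t) has shape L^2 M (L != M), so D-series; mu = 5 gives D_5.

Type D_{5}, Milnor number mu = 5.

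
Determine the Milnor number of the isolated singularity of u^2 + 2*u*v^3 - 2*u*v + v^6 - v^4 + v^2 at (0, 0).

The Hessian of f at 0 has rank 1. Corank 1: A-series; mu = 3 gives A_3.

3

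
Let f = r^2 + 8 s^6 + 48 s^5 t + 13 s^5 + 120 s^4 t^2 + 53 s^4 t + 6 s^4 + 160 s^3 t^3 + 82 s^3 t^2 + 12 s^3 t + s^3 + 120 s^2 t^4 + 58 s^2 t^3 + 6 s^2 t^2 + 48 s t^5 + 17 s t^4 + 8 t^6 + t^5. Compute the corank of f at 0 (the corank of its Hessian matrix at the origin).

2

Hessian at 0 has rank 1.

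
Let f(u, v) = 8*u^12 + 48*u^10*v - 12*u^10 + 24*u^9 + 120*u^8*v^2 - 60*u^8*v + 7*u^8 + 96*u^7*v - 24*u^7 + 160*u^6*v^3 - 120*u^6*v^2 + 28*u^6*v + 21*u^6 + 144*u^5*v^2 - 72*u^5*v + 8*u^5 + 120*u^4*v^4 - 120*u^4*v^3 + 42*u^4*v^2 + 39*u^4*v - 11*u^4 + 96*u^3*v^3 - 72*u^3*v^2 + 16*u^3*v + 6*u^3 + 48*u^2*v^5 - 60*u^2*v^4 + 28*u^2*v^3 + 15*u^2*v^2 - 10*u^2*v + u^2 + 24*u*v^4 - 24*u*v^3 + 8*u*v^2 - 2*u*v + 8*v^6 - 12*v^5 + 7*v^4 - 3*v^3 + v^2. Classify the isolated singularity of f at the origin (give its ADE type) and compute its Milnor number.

Type A_{2}, Milnor number mu = 2.

The Hessian of f at 0 has rank 1. Corank 1: A-series; mu = 2 gives A_2.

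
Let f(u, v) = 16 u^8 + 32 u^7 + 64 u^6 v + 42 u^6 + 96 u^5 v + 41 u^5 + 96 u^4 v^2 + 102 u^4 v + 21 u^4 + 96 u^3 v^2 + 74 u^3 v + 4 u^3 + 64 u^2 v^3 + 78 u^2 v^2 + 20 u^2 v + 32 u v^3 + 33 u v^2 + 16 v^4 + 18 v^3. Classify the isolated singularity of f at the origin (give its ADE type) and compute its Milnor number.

Type D_{5}, Milnor number mu = 5.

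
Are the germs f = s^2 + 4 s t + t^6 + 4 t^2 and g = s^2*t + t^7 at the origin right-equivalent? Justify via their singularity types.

No.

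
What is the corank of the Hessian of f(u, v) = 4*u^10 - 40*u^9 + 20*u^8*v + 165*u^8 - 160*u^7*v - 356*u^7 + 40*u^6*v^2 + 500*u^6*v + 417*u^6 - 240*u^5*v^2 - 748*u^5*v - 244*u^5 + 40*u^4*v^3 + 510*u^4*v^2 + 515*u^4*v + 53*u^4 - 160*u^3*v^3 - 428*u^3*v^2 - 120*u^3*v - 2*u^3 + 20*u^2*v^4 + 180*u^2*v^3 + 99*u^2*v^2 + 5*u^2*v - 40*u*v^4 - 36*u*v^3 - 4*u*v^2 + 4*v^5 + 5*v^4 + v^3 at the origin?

2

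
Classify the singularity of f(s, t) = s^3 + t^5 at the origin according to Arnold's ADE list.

E_{8}

The Hessian of f at 0 has rank 0. Corank 2; j^3 = s^3 is a perfect cube, so E-series; the 5-jet and mu = 8 give E_8.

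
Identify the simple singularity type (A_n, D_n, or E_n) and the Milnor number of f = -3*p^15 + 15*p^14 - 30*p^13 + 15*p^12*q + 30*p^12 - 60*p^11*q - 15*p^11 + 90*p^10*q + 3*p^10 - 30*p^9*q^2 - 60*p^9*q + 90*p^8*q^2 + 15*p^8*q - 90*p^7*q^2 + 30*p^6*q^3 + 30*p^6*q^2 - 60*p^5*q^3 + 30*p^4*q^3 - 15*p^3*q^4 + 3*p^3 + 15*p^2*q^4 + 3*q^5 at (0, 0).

The Hessian of f at 0 is [[0, 0], [0, 0]] with rank 0, so corank 2. A Groebner basis of the Jacobian ideal J(f) in C{p,q} is {q^4, p^2}; counting standard monomials gives mu = 8. Corank 2; j^3 = 3*p^3 is a perfect cube, so E-series; the 5-jet and mu = 8 give E_8.

Type E_{8}, Milnor number mu = 8.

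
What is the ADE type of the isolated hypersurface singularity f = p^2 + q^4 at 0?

A_{3}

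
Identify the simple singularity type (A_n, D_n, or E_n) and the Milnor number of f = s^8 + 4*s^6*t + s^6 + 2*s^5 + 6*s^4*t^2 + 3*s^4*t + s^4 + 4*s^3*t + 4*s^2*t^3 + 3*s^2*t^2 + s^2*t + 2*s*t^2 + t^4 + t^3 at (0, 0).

The Hessian of f at 0 has rank 0. Corank 2; j^3 = t*(s + t)^2 has shape L^2 M (L != M), so D-series; mu = 5 gives D_5.

Type D_{5}, Milnor number mu = 5.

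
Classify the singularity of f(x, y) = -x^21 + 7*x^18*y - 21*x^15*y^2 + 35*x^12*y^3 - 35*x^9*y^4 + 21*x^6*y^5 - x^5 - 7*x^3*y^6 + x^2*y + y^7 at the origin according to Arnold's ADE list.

The Hessian of f at 0 is [[0, 0], [0, 0]] with rank 0, so corank 2. A Groebner basis of the Jacobian ideal J(f) in C{x,y} is {x^2/7 + y^6, x^3, x*y}; counting standard monomials gives mu = 8. Corank 2; j^3 = x^2*y has shape L^2 M (L != M), so D-series; mu = 8 gives D_8.

D_{8}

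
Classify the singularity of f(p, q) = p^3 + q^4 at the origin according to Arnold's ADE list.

E_6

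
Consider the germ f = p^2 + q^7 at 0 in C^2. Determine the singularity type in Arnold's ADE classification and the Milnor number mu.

The Hessian of f at 0 has rank 1. Corank 1: A-series; mu = 6 gives A_6.

Type A_{6}, Milnor number mu = 6.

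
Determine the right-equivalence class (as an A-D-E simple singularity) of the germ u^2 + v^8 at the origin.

The Hessian of f at 0 is [[2, 0], [0, 0]] with rank 1, so corank 1. A Groebner basis of the Jacobian ideal J(f) in C{u,v} is {v^7, u}; counting standard monomials gives mu = 7. Corank 1: A-series; mu = 7 gives A_7.

A_7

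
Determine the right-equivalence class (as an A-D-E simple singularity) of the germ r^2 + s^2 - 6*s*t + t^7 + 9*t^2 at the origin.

A6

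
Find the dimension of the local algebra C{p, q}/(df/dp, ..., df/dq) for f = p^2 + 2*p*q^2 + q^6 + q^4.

5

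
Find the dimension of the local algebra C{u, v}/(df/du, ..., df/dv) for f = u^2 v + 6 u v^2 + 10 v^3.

4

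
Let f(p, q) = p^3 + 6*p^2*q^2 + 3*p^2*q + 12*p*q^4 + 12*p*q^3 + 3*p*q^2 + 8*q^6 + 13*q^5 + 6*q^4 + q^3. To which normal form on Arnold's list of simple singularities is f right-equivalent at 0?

E_8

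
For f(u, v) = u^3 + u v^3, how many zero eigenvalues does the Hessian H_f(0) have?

2

The Hessian at 0 is [[0, 0], [0, 0]] of rank 0; hence corank 2.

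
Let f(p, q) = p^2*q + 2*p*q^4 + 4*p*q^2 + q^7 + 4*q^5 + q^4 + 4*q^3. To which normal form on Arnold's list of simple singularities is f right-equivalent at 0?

D5

The Hessian of f at 0 is [[0, 0], [0, 0]] with rank 0, so corank 2. A Groebner basis of the Jacobian ideal J(f) in C{p,q} is {p^3 - 2*p^2 + 8*q^2, p^2/4 + q^3 - q^2, p*q + 2*q^2}; counting standard monomials gives mu = 5. Corank 2; j^3 = q*(p + 2*q)^2 has shape L^2 M (L != M), so D-series; mu = 5 gives D_5.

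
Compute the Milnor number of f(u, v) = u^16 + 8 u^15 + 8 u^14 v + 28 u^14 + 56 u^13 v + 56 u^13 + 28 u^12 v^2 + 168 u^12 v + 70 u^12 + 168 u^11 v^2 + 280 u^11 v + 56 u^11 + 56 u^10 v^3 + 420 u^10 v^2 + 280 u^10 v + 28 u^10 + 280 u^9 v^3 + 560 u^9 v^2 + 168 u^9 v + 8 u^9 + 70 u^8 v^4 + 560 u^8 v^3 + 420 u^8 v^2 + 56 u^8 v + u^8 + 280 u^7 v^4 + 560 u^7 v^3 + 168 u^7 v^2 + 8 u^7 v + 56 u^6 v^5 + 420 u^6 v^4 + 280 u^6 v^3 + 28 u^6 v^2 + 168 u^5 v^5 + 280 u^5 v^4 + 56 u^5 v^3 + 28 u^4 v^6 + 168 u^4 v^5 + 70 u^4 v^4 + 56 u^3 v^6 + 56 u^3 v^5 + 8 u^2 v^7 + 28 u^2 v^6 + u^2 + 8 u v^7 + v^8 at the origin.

7

The Hessian of f at 0 is [[2, 0], [0, 0]] with rank 1, so corank 1. A Groebner basis of the Jacobian ideal J(f) in C{u,v} is {v^7, u}; counting standard monomials gives mu = 7. Corank 1: A-series; mu = 7 gives A_7.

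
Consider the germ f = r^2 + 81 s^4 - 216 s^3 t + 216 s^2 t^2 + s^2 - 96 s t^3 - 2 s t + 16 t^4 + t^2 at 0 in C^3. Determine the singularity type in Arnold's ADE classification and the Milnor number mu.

The Hessian of f at 0 has rank 2. Corank 1: A-series; mu = 3 gives A_3.

Type A_3, Milnor number mu = 3.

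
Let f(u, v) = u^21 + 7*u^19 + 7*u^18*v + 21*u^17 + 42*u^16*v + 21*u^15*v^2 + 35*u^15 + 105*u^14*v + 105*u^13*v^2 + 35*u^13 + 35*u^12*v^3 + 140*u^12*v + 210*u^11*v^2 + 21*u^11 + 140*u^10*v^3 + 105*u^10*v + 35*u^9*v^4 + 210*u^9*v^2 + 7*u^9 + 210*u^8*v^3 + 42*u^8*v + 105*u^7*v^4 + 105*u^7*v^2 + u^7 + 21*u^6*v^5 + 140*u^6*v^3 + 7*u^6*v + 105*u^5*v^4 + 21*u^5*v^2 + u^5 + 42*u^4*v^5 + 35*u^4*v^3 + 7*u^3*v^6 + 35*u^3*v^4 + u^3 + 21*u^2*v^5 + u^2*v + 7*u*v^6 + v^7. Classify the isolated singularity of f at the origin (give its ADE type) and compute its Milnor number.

The Hessian of f at 0 is [[0, 0], [0, 0]] with rank 0, so corank 2. A Groebner basis of the Jacobian ideal J(f) in C{u,v} is {-u*v/7 + v^6, u*v^2, u^2 + u*v}; counting standard monomials gives mu = 8. Corank 2; j^3 = u^2*(u + v) has shape L^2 M (L != M), so D-series; mu = 8 gives D_8.

Type D_8, Milnor number mu = 8.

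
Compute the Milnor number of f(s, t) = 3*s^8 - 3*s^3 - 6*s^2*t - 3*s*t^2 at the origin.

The Hessian of f at 0 has rank 0. Corank 2; j^3 = -3*s*(s + t)^2 has shape L^2 M (L != M), so D-series; mu = 9 gives D_9.

9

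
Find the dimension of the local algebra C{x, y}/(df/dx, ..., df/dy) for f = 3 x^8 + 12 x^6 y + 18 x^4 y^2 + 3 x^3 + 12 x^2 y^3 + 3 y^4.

6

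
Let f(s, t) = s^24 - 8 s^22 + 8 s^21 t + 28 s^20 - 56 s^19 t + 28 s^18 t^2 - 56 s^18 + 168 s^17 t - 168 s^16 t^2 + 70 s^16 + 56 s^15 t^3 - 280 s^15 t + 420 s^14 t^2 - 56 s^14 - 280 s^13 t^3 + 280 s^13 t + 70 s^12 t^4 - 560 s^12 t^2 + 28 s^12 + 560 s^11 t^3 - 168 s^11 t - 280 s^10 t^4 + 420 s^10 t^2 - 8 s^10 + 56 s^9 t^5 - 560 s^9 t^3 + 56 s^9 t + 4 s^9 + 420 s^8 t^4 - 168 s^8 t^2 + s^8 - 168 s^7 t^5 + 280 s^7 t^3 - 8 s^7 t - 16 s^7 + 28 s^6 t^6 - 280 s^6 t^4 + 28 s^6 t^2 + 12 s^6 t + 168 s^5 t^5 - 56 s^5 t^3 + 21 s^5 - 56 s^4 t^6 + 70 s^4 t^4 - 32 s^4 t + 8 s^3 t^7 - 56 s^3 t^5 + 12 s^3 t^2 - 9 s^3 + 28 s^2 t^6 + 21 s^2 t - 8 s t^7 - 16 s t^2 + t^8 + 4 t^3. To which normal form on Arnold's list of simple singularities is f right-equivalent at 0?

D_{9}

The Hessian of f at 0 is [[0, 0], [0, 0]] with rank 0, so corank 2. A Groebner basis of the Jacobian ideal J(f) in C{s,t} is {s^2*t^2 - 9*s^2*t/256 + 27*s^2/8 + 3*s*t^2/64 - 27*s*t/4 - t^3/64 + 3*t^2, 81*s^2/8 + s*t^3 - 135*s*t/8 + 27*t^2/4, 81*s^2*t/1024 + 729*s^2/32 - 27*s*t^2/256 - 567*s*t/16 + t^4 + 9*t^3/256 + 27*t^2/2, s^3 - 2*s^2*t + 4*s*t^2/3 - 8*t^3/27}; counting standard monomials gives mu = 9. Corank 2; j^3 = -(s - t)*(3*s - 2*t)^2 has shape L^2 M (L != M), so D-series; mu = 9 gives D_9.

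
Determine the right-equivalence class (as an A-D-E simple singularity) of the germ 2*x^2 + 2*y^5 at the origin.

A_4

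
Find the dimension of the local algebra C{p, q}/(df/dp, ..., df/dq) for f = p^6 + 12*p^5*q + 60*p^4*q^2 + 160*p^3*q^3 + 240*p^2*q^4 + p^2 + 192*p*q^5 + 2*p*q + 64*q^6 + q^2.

5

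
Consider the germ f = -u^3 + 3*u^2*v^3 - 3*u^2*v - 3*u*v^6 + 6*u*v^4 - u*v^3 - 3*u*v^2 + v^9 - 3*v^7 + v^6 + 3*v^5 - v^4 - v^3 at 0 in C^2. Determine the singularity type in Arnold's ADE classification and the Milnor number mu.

Type E_{7}, Milnor number mu = 7.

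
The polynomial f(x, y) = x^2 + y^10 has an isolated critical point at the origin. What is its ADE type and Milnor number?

Type A_{9}, Milnor number mu = 9.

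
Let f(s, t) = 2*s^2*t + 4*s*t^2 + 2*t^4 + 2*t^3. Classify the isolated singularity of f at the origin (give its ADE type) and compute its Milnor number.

Type D_5, Milnor number mu = 5.

The Hessian of f at 0 is [[0, 0], [0, 0]] with rank 0, so corank 2. A Groebner basis of the Jacobian ideal J(f) in C{s,t} is {s^3 - s^2/4 + t^2/4, s^2/4 + t^3 - t^2/4, s*t + t^2}; counting standard monomials gives mu = 5. Corank 2; j^3 = 2*t*(s + t)^2 has shape L^2 M (L != M), so D-series; mu = 5 gives D_5.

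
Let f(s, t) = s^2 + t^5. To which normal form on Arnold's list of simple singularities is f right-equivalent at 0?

The Hessian of f at 0 is [[2, 0], [0, 0]] with rank 1, so corank 1. A Groebner basis of the Jacobian ideal J(f) in C{s,t} is {t^4, s}; counting standard monomials gives mu = 4. Corank 1: A-series; mu = 4 gives A_4.

A_4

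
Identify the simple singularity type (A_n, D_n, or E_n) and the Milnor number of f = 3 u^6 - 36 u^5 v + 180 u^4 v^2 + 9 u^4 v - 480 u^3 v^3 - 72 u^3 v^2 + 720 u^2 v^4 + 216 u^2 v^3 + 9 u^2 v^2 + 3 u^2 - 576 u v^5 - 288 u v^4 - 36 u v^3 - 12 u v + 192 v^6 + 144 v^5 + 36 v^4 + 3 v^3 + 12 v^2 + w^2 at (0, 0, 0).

Type A2, Milnor number mu = 2.

The Hessian of f at 0 is [[6, -12, 0], [-12, 24, 0], [0, 0, 2]] with rank 2, so corank 1. A Groebner basis of the Jacobian ideal J(f) in C{u,v,w} is {v^2, u - 2*v, w}; counting standard monomials gives mu = 2. Corank 1: A-series; mu = 2 gives A_2.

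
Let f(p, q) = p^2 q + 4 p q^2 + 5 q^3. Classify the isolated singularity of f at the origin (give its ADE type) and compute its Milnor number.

The Hessian of f at 0 has rank 0. Corank 2; j^3 = q*(p^2 + 4*p*q + 5*q^2) splits into three distinct lines over C (the quadratic factor has nonzero discriminant), so D_4.

Type D4, Milnor number mu = 4.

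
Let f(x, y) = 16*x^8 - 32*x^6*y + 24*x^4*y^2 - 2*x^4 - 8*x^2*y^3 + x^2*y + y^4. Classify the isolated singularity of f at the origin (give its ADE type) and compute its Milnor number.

Type D_5, Milnor number mu = 5.

The Hessian of f at 0 is [[0, 0], [0, 0]] with rank 0, so corank 2. A Groebner basis of the Jacobian ideal J(f) in C{x,y} is {x^3, x^2/4 + y^3, x*y}; counting standard monomials gives mu = 5. Corank 2; j^3 = x^2*y has shape L^2 M (L != M), so D-series; mu = 5 gives D_5.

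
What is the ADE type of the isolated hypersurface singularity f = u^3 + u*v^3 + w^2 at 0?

E7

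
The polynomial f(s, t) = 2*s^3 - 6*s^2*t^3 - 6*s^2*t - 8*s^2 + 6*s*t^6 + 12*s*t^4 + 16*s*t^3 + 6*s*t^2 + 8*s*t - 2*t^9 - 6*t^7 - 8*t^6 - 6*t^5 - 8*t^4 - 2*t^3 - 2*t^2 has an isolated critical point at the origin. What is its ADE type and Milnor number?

Type A2, Milnor number mu = 2.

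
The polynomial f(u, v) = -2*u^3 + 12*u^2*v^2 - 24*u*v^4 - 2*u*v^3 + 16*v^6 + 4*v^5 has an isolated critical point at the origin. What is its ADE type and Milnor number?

Type E7, Milnor number mu = 7.

The Hessian of f at 0 is [[0, 0], [0, 0]] with rank 0, so corank 2. A Groebner basis of the Jacobian ideal J(f) in C{u,v} is {-u^2/4 + v^4 - v^3/12, u^3, u^2*v + u^2/12 + v^3/36, -u^2/2 + u*v^2 - v^3/6}; counting standard monomials gives mu = 7. Corank 2; j^3 = -2*u^3 is a perfect cube, so E-series; the 4-jet and mu = 7 give E_7.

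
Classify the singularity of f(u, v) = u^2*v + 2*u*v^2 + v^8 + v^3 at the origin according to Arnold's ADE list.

D_9

The Hessian of f at 0 is [[0, 0], [0, 0]] with rank 0, so corank 2. A Groebner basis of the Jacobian ideal J(f) in C{u,v} is {u^2/8 + v^7 - v^2/8, u^3 + v^3, u*v + v^2}; counting standard monomials gives mu = 9. Corank 2; j^3 = v*(u + v)^2 has shape L^2 M (L != M), so D-series; mu = 9 gives D_9.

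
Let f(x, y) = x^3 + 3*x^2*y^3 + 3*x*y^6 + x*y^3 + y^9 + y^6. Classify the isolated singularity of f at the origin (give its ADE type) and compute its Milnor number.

Type E7, Milnor number mu = 7.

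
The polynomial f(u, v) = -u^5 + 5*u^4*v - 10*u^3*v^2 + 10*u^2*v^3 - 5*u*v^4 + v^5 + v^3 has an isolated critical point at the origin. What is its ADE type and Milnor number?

Type E_8, Milnor number mu = 8.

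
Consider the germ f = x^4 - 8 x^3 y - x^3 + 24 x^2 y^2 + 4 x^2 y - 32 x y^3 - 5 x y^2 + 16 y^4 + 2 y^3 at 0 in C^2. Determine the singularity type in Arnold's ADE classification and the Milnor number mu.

Type D_5, Milnor number mu = 5.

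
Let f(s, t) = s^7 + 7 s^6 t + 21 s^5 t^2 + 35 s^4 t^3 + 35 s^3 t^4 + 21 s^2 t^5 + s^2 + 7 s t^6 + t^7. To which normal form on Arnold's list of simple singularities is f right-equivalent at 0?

The Hessian of f at 0 has rank 1. Corank 1: A-series; mu = 6 gives A_6.

A6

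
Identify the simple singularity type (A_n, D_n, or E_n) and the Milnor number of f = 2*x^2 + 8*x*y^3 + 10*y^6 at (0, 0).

The Hessian of f at 0 is [[4, 0], [0, 0]] with rank 1, so corank 1. A Groebner basis of the Jacobian ideal J(f) in C{x,y} is {x*y^2, x/2 + y^3, x^2}; counting standard monomials gives mu = 5. Corank 1: A-series; mu = 5 gives A_5.

Type A_{5}, Milnor number mu = 5.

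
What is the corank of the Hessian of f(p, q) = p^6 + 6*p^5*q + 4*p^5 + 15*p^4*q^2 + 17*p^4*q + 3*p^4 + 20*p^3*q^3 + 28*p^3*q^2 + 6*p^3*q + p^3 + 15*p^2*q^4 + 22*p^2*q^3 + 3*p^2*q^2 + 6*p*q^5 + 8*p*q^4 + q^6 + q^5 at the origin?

2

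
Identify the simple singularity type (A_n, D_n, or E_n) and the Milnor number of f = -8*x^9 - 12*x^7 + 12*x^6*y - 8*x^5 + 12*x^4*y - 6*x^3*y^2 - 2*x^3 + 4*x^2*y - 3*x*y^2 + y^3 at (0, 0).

The Hessian of f at 0 is [[0, 0], [0, 0]] with rank 0, so corank 2. A Groebner basis of the Jacobian ideal J(f) in C{x,y} is {y^3, x^2 - 3*y^2/2, x*y - 3*y^2/2}; counting standard monomials gives mu = 4. Corank 2; j^3 = -(x - y)*(2*x^2 - 2*x*y + y^2) splits into three distinct lines over C (the quadratic factor has nonzero discriminant), so D_4.

Type D_{4}, Milnor number mu = 4.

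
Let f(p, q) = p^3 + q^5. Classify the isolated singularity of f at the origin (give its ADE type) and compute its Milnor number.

Type E_8, Milnor number mu = 8.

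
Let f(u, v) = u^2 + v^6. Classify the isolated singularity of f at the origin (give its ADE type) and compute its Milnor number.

Type A5, Milnor number mu = 5.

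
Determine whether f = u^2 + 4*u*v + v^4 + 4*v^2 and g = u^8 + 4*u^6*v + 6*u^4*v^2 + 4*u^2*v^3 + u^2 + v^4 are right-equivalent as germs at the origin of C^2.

Yes.

The Hessian of f at 0 has rank 1. Corank 1: A-series; mu = 3 gives A_3. The Hessian of g at 0 has rank 1. Corank 1: A-series; mu = 3 gives A_3. Both have type A_3, hence right-equivalent.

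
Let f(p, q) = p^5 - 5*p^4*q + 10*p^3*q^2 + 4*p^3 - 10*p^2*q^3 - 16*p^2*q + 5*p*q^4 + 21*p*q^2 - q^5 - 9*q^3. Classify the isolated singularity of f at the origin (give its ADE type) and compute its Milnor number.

Type D6, Milnor number mu = 6.

The Hessian of f at 0 has rank 0. Corank 2; j^3 = (p - q)*(2*p - 3*q)^2 has shape L^2 M (L != M), so D-series; mu = 6 gives D_6.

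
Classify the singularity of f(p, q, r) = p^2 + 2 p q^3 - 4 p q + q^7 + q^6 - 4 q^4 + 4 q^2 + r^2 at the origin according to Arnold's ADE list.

A6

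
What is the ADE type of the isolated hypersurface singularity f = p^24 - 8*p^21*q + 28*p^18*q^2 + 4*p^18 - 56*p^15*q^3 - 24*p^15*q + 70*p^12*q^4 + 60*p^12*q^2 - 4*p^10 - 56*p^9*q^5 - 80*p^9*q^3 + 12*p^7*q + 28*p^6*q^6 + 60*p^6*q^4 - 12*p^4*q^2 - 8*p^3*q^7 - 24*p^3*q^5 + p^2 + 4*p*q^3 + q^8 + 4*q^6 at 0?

A_7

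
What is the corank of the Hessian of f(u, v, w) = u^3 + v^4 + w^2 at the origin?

Hessian at 0 has rank 1.

2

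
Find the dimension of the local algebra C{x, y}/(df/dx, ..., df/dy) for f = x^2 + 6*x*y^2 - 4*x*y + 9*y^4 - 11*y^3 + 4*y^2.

2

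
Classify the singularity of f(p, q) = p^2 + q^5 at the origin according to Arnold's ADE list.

The Hessian of f at 0 is [[2, 0], [0, 0]] with rank 1, so corank 1. A Groebner basis of the Jacobian ideal J(f) in C{p,q} is {q^4, p}; counting standard monomials gives mu = 4. Corank 1: A-series; mu = 4 gives A_4.

A_{4}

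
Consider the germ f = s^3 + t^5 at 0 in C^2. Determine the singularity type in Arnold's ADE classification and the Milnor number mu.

Type E_{8}, Milnor number mu = 8.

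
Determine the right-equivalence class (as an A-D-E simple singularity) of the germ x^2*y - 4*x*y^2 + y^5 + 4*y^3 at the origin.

D6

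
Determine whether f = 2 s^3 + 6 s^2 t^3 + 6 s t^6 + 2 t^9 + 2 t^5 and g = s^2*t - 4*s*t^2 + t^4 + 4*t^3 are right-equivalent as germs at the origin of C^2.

No.

The Hessian of f at 0 has rank 0. Corank 2; j^3 = 2*s^3 is a perfect cube, so E-series; the 5-jet and mu = 8 give E_8. The Hessian of g at 0 has rank 0. Corank 2; j^3 = t*(s - 2*t)^2 has shape L^2 M (L != M), so D-series; mu = 5 gives D_5. f is E_8 but g is D_5, hence not right-equivalent.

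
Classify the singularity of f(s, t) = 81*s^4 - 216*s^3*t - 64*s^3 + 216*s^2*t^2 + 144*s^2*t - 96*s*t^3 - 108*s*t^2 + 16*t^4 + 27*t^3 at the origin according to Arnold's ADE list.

The Hessian of f at 0 has rank 0. Corank 2; j^3 = -(4*s - 3*t)^3 is a perfect cube, so E-series; the 4-jet and mu = 6 give E_6.

E6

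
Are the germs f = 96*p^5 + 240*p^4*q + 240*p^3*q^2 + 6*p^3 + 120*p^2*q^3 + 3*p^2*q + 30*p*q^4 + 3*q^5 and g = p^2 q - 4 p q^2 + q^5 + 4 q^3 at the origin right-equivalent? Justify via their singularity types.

Yes.

The Hessian of f at 0 has rank 0. Corank 2; j^3 = 3*p^2*(2*p + q) has shape L^2 M (L != M), so D-series; mu = 6 gives D_6. The Hessian of g at 0 has rank 0. Corank 2; j^3 = q*(p - 2*q)^2 has shape L^2 M (L != M), so D-series; mu = 6 gives D_6. Both have type D_6, hence right-equivalent.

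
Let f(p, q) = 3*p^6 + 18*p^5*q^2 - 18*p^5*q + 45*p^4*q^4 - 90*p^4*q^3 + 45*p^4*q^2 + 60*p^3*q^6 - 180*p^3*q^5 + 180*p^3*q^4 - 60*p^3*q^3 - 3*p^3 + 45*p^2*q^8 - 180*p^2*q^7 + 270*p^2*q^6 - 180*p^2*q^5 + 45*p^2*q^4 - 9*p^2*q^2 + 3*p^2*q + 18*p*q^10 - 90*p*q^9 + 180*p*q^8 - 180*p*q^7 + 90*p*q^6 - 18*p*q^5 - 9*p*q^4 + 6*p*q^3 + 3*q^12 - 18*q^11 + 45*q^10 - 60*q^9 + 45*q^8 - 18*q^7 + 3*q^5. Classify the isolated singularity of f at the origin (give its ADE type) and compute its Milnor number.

Type D_{7}, Milnor number mu = 7.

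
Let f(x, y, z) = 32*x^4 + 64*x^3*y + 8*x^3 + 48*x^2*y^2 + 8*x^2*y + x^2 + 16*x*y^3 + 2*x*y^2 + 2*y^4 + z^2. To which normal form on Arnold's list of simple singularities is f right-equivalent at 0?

A3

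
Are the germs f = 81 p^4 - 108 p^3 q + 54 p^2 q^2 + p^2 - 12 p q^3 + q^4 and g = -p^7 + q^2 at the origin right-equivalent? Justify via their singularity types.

No.

The Hessian of f at 0 has rank 1. Corank 1: A-series; mu = 3 gives A_3. The Hessian of g at 0 has rank 1. Corank 1: A-series; mu = 6 gives A_6. f is A_3 but g is A_6, hence not right-equivalent.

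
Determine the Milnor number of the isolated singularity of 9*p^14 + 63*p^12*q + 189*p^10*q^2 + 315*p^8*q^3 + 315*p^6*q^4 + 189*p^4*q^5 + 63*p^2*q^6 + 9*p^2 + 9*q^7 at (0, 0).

The Hessian of f at 0 has rank 1. Corank 1: A-series; mu = 6 gives A_6.

6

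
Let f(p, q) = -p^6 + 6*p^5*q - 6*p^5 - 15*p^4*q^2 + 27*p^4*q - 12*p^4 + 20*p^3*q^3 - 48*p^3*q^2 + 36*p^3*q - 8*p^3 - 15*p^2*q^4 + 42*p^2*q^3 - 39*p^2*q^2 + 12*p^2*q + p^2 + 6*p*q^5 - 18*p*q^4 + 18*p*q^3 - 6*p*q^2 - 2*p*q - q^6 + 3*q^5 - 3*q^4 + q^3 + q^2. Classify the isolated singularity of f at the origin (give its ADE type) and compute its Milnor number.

Type A2, Milnor number mu = 2.

The Hessian of f at 0 is [[2, -2], [-2, 2]] with rank 1, so corank 1. A Groebner basis of the Jacobian ideal J(f) in C{p,q} is {q^2, p - q}; counting standard monomials gives mu = 2. Corank 1: A-series; mu = 2 gives A_2.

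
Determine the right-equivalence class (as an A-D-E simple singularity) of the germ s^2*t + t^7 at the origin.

D8

The Hessian of f at 0 is [[0, 0], [0, 0]] with rank 0, so corank 2. A Groebner basis of the Jacobian ideal J(f) in C{s,t} is {s^2/7 + t^6, s^3, s*t}; counting standard monomials gives mu = 8. Corank 2; j^3 = s^2*t has shape L^2 M (L != M), so D-series; mu = 8 gives D_8.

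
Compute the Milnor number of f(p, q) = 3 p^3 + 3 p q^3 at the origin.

7

The Hessian of f at 0 has rank 0. Corank 2; j^3 = 3*p^3 is a perfect cube, so E-series; the 4-jet and mu = 7 give E_7.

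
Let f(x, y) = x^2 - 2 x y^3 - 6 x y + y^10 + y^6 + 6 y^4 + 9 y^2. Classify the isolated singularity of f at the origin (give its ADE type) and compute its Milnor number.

Type A_9, Milnor number mu = 9.

The Hessian of f at 0 is [[2, -6], [-6, 18]] with rank 1, so corank 1. A Groebner basis of the Jacobian ideal J(f) in C{x,y} is {x^3 - 9*x^2*y + 27*x*y^2 - 27*x + 81*y, -x + y^3 + 3*y}; counting standard monomials gives mu = 9. Corank 1: A-series; mu = 9 gives A_9.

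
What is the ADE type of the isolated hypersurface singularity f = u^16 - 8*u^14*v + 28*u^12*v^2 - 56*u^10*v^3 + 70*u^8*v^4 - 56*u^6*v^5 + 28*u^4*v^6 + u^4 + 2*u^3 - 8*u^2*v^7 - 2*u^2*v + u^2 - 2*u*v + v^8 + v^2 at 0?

A7

The Hessian of f at 0 has rank 1. Corank 1: A-series; mu = 7 gives A_7.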